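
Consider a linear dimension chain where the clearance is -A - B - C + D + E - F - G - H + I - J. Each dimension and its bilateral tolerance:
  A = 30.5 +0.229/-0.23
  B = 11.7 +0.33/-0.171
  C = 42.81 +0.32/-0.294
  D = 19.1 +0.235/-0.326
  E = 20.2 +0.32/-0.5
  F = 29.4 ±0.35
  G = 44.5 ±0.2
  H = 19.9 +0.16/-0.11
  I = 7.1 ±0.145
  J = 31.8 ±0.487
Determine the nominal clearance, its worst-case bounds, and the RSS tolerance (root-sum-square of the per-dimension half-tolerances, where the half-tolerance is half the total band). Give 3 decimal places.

nominal=-164.210 wc=[-167.257,-161.668] rss=0.946

Stack each dimension's contribution:
  -A: nom -30.500 → Σnom=-30.500; wc +0.230/-0.229 → slack +0.230/-0.229; half-tol=0.230, Σhalf²=0.052670
  -B: nom -11.700 → Σnom=-42.200; wc +0.171/-0.330 → slack +0.401/-0.559; half-tol=0.251, Σhalf²=0.115420
  -C: nom -42.810 → Σnom=-85.010; wc +0.294/-0.320 → slack +0.695/-0.879; half-tol=0.307, Σhalf²=0.209670
  +D: nom +19.100 → Σnom=-65.910; wc +0.235/-0.326 → slack +0.930/-1.205; half-tol=0.280, Σhalf²=0.288350
  +E: nom +20.200 → Σnom=-45.710; wc +0.320/-0.500 → slack +1.250/-1.705; half-tol=0.410, Σhalf²=0.456450
  -F: nom -29.400 → Σnom=-75.110; wc +0.350/-0.350 → slack +1.600/-2.055; half-tol=0.350, Σhalf²=0.578950
  -G: nom -44.500 → Σnom=-119.610; wc +0.200/-0.200 → slack +1.800/-2.255; half-tol=0.200, Σhalf²=0.618950
  -H: nom -19.900 → Σnom=-139.510; wc +0.110/-0.160 → slack +1.910/-2.415; half-tol=0.135, Σhalf²=0.637175
  +I: nom +7.100 → Σnom=-132.410; wc +0.145/-0.145 → slack +2.055/-2.560; half-tol=0.145, Σhalf²=0.658200
  -J: nom -31.800 → Σnom=-164.210; wc +0.487/-0.487 → slack +2.542/-3.047; half-tol=0.487, Σhalf²=0.895369
Nominal = -164.210. Worst-case = [-164.210 - 3.047, -164.210 + 2.542] = [-167.257, -161.668]. RSS = √0.895369 = 0.946.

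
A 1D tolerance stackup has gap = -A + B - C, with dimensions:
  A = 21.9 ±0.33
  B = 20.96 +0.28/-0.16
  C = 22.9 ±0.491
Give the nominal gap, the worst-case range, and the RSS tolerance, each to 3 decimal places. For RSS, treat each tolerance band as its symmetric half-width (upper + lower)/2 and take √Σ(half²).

nominal=-23.840 wc=[-24.821,-22.739] rss=0.631

Stack each dimension's contribution:
  -A: nom -21.900 → Σnom=-21.900; wc +0.330/-0.330 → slack +0.330/-0.330; half-tol=0.330, Σhalf²=0.108900
  +B: nom +20.960 → Σnom=-0.940; wc +0.280/-0.160 → slack +0.610/-0.490; half-tol=0.220, Σhalf²=0.157300
  -C: nom -22.900 → Σnom=-23.840; wc +0.491/-0.491 → slack +1.101/-0.981; half-tol=0.491, Σhalf²=0.398381
Nominal = -23.840. Worst-case = [-23.840 - 0.981, -23.840 + 1.101] = [-24.821, -22.739]. RSS = √0.398381 = 0.631.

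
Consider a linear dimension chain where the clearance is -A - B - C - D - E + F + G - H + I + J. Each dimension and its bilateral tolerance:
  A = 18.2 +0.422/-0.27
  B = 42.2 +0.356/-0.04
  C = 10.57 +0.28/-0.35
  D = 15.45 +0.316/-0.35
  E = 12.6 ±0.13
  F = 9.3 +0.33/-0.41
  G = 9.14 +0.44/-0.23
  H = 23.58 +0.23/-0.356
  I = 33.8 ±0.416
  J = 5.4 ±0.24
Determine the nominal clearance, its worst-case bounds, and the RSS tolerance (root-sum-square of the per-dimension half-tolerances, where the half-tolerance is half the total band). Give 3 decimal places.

nominal=-64.960 wc=[-67.990,-62.038] rss=0.975

Stack each dimension's contribution:
  -A: nom -18.200 → Σnom=-18.200; wc +0.270/-0.422 → slack +0.270/-0.422; half-tol=0.346, Σhalf²=0.119716
  -B: nom -42.200 → Σnom=-60.400; wc +0.040/-0.356 → slack +0.310/-0.778; half-tol=0.198, Σhalf²=0.158920
  -C: nom -10.570 → Σnom=-70.970; wc +0.350/-0.280 → slack +0.660/-1.058; half-tol=0.315, Σhalf²=0.258145
  -D: nom -15.450 → Σnom=-86.420; wc +0.350/-0.316 → slack +1.010/-1.374; half-tol=0.333, Σhalf²=0.369034
  -E: nom -12.600 → Σnom=-99.020; wc +0.130/-0.130 → slack +1.140/-1.504; half-tol=0.130, Σhalf²=0.385934
  +F: nom +9.300 → Σnom=-89.720; wc +0.330/-0.410 → slack +1.470/-1.914; half-tol=0.370, Σhalf²=0.522834
  +G: nom +9.140 → Σnom=-80.580; wc +0.440/-0.230 → slack +1.910/-2.144; half-tol=0.335, Σhalf²=0.635059
  -H: nom -23.580 → Σnom=-104.160; wc +0.356/-0.230 → slack +2.266/-2.374; half-tol=0.293, Σhalf²=0.720908
  +I: nom +33.800 → Σnom=-70.360; wc +0.416/-0.416 → slack +2.682/-2.790; half-tol=0.416, Σhalf²=0.893964
  +J: nom +5.400 → Σnom=-64.960; wc +0.240/-0.240 → slack +2.922/-3.030; half-tol=0.240, Σhalf²=0.951564
Nominal = -64.960. Worst-case = [-64.960 - 3.030, -64.960 + 2.922] = [-67.990, -62.038]. RSS = √0.951564 = 0.975.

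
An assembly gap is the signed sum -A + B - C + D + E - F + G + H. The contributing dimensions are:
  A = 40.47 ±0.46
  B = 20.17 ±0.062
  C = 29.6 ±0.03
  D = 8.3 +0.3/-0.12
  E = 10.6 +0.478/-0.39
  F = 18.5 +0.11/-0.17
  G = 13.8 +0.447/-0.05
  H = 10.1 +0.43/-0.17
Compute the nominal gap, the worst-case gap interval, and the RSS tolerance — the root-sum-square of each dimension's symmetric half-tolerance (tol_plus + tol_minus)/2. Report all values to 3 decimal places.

Stack each dimension's contribution:
  -A: nom -40.470 → Σnom=-40.470; wc +0.460/-0.460 → slack +0.460/-0.460; half-tol=0.460, Σhalf²=0.211600
  +B: nom +20.170 → Σnom=-20.300; wc +0.062/-0.062 → slack +0.522/-0.522; half-tol=0.062, Σhalf²=0.215444
  -C: nom -29.600 → Σnom=-49.900; wc +0.030/-0.030 → slack +0.552/-0.552; half-tol=0.030, Σhalf²=0.216344
  +D: nom +8.300 → Σnom=-41.600; wc +0.300/-0.120 → slack +0.852/-0.672; half-tol=0.210, Σhalf²=0.260444
  +E: nom +10.600 → Σnom=-31.000; wc +0.478/-0.390 → slack +1.330/-1.062; half-tol=0.434, Σhalf²=0.448800
  -F: nom -18.500 → Σnom=-49.500; wc +0.170/-0.110 → slack +1.500/-1.172; half-tol=0.140, Σhalf²=0.468400
  +G: nom +13.800 → Σnom=-35.700; wc +0.447/-0.050 → slack +1.947/-1.222; half-tol=0.248, Σhalf²=0.530152
  +H: nom +10.100 → Σnom=-25.600; wc +0.430/-0.170 → slack +2.377/-1.392; half-tol=0.300, Σhalf²=0.620152
Nominal = -25.600. Worst-case = [-25.600 - 1.392, -25.600 + 2.377] = [-26.992, -23.223]. RSS = √0.620152 = 0.787.

nominal=-25.600 wc=[-26.992,-23.223] rss=0.787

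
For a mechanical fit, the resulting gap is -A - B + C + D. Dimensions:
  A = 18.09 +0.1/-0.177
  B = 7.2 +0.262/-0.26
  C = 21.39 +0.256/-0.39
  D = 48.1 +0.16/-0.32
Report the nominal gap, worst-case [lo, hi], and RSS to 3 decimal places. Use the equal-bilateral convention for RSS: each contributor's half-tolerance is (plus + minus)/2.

Stack each dimension's contribution:
  -A: nom -18.090 → Σnom=-18.090; wc +0.177/-0.100 → slack +0.177/-0.100; half-tol=0.139, Σhalf²=0.019182
  -B: nom -7.200 → Σnom=-25.290; wc +0.260/-0.262 → slack +0.437/-0.362; half-tol=0.261, Σhalf²=0.087303
  +C: nom +21.390 → Σnom=-3.900; wc +0.256/-0.390 → slack +0.693/-0.752; half-tol=0.323, Σhalf²=0.191632
  +D: nom +48.100 → Σnom=44.200; wc +0.160/-0.320 → slack +0.853/-1.072; half-tol=0.240, Σhalf²=0.249232
Nominal = 44.200. Worst-case = [44.200 - 1.072, 44.200 + 0.853] = [43.128, 45.053]. RSS = √0.249232 = 0.499.

nominal=44.200 wc=[43.128,45.053] rss=0.499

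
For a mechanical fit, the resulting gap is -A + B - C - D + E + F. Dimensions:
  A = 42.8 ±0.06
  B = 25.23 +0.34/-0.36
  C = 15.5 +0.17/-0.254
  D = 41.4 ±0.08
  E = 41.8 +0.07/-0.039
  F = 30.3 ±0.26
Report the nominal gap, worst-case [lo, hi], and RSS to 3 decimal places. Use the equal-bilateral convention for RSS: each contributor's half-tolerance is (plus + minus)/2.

nominal=-2.370 wc=[-3.339,-1.306] rss=0.498

Stack each dimension's contribution:
  -A: nom -42.800 → Σnom=-42.800; wc +0.060/-0.060 → slack +0.060/-0.060; half-tol=0.060, Σhalf²=0.003600
  +B: nom +25.230 → Σnom=-17.570; wc +0.340/-0.360 → slack +0.400/-0.420; half-tol=0.350, Σhalf²=0.126100
  -C: nom -15.500 → Σnom=-33.070; wc +0.254/-0.170 → slack +0.654/-0.590; half-tol=0.212, Σhalf²=0.171044
  -D: nom -41.400 → Σnom=-74.470; wc +0.080/-0.080 → slack +0.734/-0.670; half-tol=0.080, Σhalf²=0.177444
  +E: nom +41.800 → Σnom=-32.670; wc +0.070/-0.039 → slack +0.804/-0.709; half-tol=0.055, Σhalf²=0.180414
  +F: nom +30.300 → Σnom=-2.370; wc +0.260/-0.260 → slack +1.064/-0.969; half-tol=0.260, Σhalf²=0.248014
Nominal = -2.370. Worst-case = [-2.370 - 0.969, -2.370 + 1.064] = [-3.339, -1.306]. RSS = √0.248014 = 0.498.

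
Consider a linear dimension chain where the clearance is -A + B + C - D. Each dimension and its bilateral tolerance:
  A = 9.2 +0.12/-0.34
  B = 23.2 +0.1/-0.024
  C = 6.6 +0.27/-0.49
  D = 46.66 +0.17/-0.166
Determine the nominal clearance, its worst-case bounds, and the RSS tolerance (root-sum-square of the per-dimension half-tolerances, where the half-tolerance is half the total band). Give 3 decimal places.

nominal=-26.060 wc=[-26.864,-25.184] rss=0.479

Stack each dimension's contribution:
  -A: nom -9.200 → Σnom=-9.200; wc +0.340/-0.120 → slack +0.340/-0.120; half-tol=0.230, Σhalf²=0.052900
  +B: nom +23.200 → Σnom=14.000; wc +0.100/-0.024 → slack +0.440/-0.144; half-tol=0.062, Σhalf²=0.056744
  +C: nom +6.600 → Σnom=20.600; wc +0.270/-0.490 → slack +0.710/-0.634; half-tol=0.380, Σhalf²=0.201144
  -D: nom -46.660 → Σnom=-26.060; wc +0.166/-0.170 → slack +0.876/-0.804; half-tol=0.168, Σhalf²=0.229368
Nominal = -26.060. Worst-case = [-26.060 - 0.804, -26.060 + 0.876] = [-26.864, -25.184]. RSS = √0.229368 = 0.479.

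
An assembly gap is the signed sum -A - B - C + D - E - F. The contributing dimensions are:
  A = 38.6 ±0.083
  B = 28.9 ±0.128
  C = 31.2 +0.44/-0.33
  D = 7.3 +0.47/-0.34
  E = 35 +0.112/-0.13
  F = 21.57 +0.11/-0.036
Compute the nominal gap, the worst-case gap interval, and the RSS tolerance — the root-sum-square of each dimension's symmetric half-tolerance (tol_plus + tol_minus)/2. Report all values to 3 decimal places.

nominal=-147.970 wc=[-149.183,-146.793] rss=0.596

Stack each dimension's contribution:
  -A: nom -38.600 → Σnom=-38.600; wc +0.083/-0.083 → slack +0.083/-0.083; half-tol=0.083, Σhalf²=0.006889
  -B: nom -28.900 → Σnom=-67.500; wc +0.128/-0.128 → slack +0.211/-0.211; half-tol=0.128, Σhalf²=0.023273
  -C: nom -31.200 → Σnom=-98.700; wc +0.330/-0.440 → slack +0.541/-0.651; half-tol=0.385, Σhalf²=0.171498
  +D: nom +7.300 → Σnom=-91.400; wc +0.470/-0.340 → slack +1.011/-0.991; half-tol=0.405, Σhalf²=0.335523
  -E: nom -35.000 → Σnom=-126.400; wc +0.130/-0.112 → slack +1.141/-1.103; half-tol=0.121, Σhalf²=0.350164
  -F: nom -21.570 → Σnom=-147.970; wc +0.036/-0.110 → slack +1.177/-1.213; half-tol=0.073, Σhalf²=0.355493
Nominal = -147.970. Worst-case = [-147.970 - 1.213, -147.970 + 1.177] = [-149.183, -146.793]. RSS = √0.355493 = 0.596.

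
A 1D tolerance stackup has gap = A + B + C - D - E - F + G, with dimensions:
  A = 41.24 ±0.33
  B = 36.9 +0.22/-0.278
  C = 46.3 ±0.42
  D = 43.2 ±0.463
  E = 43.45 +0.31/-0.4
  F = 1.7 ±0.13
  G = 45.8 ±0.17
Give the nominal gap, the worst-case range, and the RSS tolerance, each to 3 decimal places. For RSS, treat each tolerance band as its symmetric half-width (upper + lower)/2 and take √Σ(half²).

Stack each dimension's contribution:
  +A: nom +41.240 → Σnom=41.240; wc +0.330/-0.330 → slack +0.330/-0.330; half-tol=0.330, Σhalf²=0.108900
  +B: nom +36.900 → Σnom=78.140; wc +0.220/-0.278 → slack +0.550/-0.608; half-tol=0.249, Σhalf²=0.170901
  +C: nom +46.300 → Σnom=124.440; wc +0.420/-0.420 → slack +0.970/-1.028; half-tol=0.420, Σhalf²=0.347301
  -D: nom -43.200 → Σnom=81.240; wc +0.463/-0.463 → slack +1.433/-1.491; half-tol=0.463, Σhalf²=0.561670
  -E: nom -43.450 → Σnom=37.790; wc +0.400/-0.310 → slack +1.833/-1.801; half-tol=0.355, Σhalf²=0.687695
  -F: nom -1.700 → Σnom=36.090; wc +0.130/-0.130 → slack +1.963/-1.931; half-tol=0.130, Σhalf²=0.704595
  +G: nom +45.800 → Σnom=81.890; wc +0.170/-0.170 → slack +2.133/-2.101; half-tol=0.170, Σhalf²=0.733495
Nominal = 81.890. Worst-case = [81.890 - 2.101, 81.890 + 2.133] = [79.789, 84.023]. RSS = √0.733495 = 0.856.

nominal=81.890 wc=[79.789,84.023] rss=0.856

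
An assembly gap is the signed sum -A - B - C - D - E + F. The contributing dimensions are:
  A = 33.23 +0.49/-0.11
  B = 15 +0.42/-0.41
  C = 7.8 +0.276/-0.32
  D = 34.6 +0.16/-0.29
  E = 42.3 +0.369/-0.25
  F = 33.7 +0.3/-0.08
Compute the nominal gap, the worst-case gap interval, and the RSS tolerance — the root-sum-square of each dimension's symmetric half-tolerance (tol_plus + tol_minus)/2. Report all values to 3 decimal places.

nominal=-99.230 wc=[-101.025,-97.550] rss=0.730

Stack each dimension's contribution:
  -A: nom -33.230 → Σnom=-33.230; wc +0.110/-0.490 → slack +0.110/-0.490; half-tol=0.300, Σhalf²=0.090000
  -B: nom -15.000 → Σnom=-48.230; wc +0.410/-0.420 → slack +0.520/-0.910; half-tol=0.415, Σhalf²=0.262225
  -C: nom -7.800 → Σnom=-56.030; wc +0.320/-0.276 → slack +0.840/-1.186; half-tol=0.298, Σhalf²=0.351029
  -D: nom -34.600 → Σnom=-90.630; wc +0.290/-0.160 → slack +1.130/-1.346; half-tol=0.225, Σhalf²=0.401654
  -E: nom -42.300 → Σnom=-132.930; wc +0.250/-0.369 → slack +1.380/-1.715; half-tol=0.309, Σhalf²=0.497444
  +F: nom +33.700 → Σnom=-99.230; wc +0.300/-0.080 → slack +1.680/-1.795; half-tol=0.190, Σhalf²=0.533544
Nominal = -99.230. Worst-case = [-99.230 - 1.795, -99.230 + 1.680] = [-101.025, -97.550]. RSS = √0.533544 = 0.730.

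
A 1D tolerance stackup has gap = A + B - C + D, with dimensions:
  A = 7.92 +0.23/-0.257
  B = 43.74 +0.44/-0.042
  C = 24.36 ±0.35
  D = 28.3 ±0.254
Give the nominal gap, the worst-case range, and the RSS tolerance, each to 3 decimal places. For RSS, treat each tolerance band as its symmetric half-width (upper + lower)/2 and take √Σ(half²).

nominal=55.600 wc=[54.697,56.874] rss=0.552

Stack each dimension's contribution:
  +A: nom +7.920 → Σnom=7.920; wc +0.230/-0.257 → slack +0.230/-0.257; half-tol=0.243, Σhalf²=0.059292
  +B: nom +43.740 → Σnom=51.660; wc +0.440/-0.042 → slack +0.670/-0.299; half-tol=0.241, Σhalf²=0.117373
  -C: nom -24.360 → Σnom=27.300; wc +0.350/-0.350 → slack +1.020/-0.649; half-tol=0.350, Σhalf²=0.239873
  +D: nom +28.300 → Σnom=55.600; wc +0.254/-0.254 → slack +1.274/-0.903; half-tol=0.254, Σhalf²=0.304389
Nominal = 55.600. Worst-case = [55.600 - 0.903, 55.600 + 1.274] = [54.697, 56.874]. RSS = √0.304389 = 0.552.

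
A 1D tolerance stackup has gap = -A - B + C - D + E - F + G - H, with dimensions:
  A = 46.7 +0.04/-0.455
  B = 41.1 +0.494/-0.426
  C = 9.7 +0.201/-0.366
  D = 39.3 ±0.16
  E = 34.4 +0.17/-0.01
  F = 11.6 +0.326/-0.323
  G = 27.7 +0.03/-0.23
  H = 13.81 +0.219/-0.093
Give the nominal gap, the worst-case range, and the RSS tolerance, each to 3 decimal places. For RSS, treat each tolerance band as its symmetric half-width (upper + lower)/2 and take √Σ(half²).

Stack each dimension's contribution:
  -A: nom -46.700 → Σnom=-46.700; wc +0.455/-0.040 → slack +0.455/-0.040; half-tol=0.247, Σhalf²=0.061256
  -B: nom -41.100 → Σnom=-87.800; wc +0.426/-0.494 → slack +0.881/-0.534; half-tol=0.460, Σhalf²=0.272856
  +C: nom +9.700 → Σnom=-78.100; wc +0.201/-0.366 → slack +1.082/-0.900; half-tol=0.283, Σhalf²=0.353228
  -D: nom -39.300 → Σnom=-117.400; wc +0.160/-0.160 → slack +1.242/-1.060; half-tol=0.160, Σhalf²=0.378828
  +E: nom +34.400 → Σnom=-83.000; wc +0.170/-0.010 → slack +1.412/-1.070; half-tol=0.090, Σhalf²=0.386928
  -F: nom -11.600 → Σnom=-94.600; wc +0.323/-0.326 → slack +1.735/-1.396; half-tol=0.325, Σhalf²=0.492229
  +G: nom +27.700 → Σnom=-66.900; wc +0.030/-0.230 → slack +1.765/-1.626; half-tol=0.130, Σhalf²=0.509129
  -H: nom -13.810 → Σnom=-80.710; wc +0.093/-0.219 → slack +1.858/-1.845; half-tol=0.156, Σhalf²=0.533465
Nominal = -80.710. Worst-case = [-80.710 - 1.845, -80.710 + 1.858] = [-82.555, -78.852]. RSS = √0.533465 = 0.730.

nominal=-80.710 wc=[-82.555,-78.852] rss=0.730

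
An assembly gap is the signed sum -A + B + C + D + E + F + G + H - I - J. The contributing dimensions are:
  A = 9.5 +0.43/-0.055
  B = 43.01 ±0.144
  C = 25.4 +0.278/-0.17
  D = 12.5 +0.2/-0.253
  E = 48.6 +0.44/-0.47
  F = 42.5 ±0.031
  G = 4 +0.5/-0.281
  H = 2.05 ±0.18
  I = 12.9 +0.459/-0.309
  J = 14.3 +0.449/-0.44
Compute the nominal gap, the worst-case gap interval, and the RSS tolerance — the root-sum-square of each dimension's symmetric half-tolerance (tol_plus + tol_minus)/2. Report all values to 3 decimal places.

Stack each dimension's contribution:
  -A: nom -9.500 → Σnom=-9.500; wc +0.055/-0.430 → slack +0.055/-0.430; half-tol=0.242, Σhalf²=0.058806
  +B: nom +43.010 → Σnom=33.510; wc +0.144/-0.144 → slack +0.199/-0.574; half-tol=0.144, Σhalf²=0.079542
  +C: nom +25.400 → Σnom=58.910; wc +0.278/-0.170 → slack +0.477/-0.744; half-tol=0.224, Σhalf²=0.129718
  +D: nom +12.500 → Σnom=71.410; wc +0.200/-0.253 → slack +0.677/-0.997; half-tol=0.227, Σhalf²=0.181021
  +E: nom +48.600 → Σnom=120.010; wc +0.440/-0.470 → slack +1.117/-1.467; half-tol=0.455, Σhalf²=0.388045
  +F: nom +42.500 → Σnom=162.510; wc +0.031/-0.031 → slack +1.148/-1.498; half-tol=0.031, Σhalf²=0.389006
  +G: nom +4.000 → Σnom=166.510; wc +0.500/-0.281 → slack +1.648/-1.779; half-tol=0.391, Σhalf²=0.541497
  +H: nom +2.050 → Σnom=168.560; wc +0.180/-0.180 → slack +1.828/-1.959; half-tol=0.180, Σhalf²=0.573897
  -I: nom -12.900 → Σnom=155.660; wc +0.309/-0.459 → slack +2.137/-2.418; half-tol=0.384, Σhalf²=0.721353
  -J: nom -14.300 → Σnom=141.360; wc +0.440/-0.449 → slack +2.577/-2.867; half-tol=0.445, Σhalf²=0.918933
Nominal = 141.360. Worst-case = [141.360 - 2.867, 141.360 + 2.577] = [138.493, 143.937]. RSS = √0.918933 = 0.959.

nominal=141.360 wc=[138.493,143.937] rss=0.959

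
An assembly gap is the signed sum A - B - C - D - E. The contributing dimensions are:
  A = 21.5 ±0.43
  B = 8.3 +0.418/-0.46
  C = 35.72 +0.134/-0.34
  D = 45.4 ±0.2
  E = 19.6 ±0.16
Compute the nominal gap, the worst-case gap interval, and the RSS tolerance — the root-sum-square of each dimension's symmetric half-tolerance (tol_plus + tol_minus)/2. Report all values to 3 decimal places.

nominal=-87.520 wc=[-88.862,-85.930] rss=0.707

Stack each dimension's contribution:
  +A: nom +21.500 → Σnom=21.500; wc +0.430/-0.430 → slack +0.430/-0.430; half-tol=0.430, Σhalf²=0.184900
  -B: nom -8.300 → Σnom=13.200; wc +0.460/-0.418 → slack +0.890/-0.848; half-tol=0.439, Σhalf²=0.377621
  -C: nom -35.720 → Σnom=-22.520; wc +0.340/-0.134 → slack +1.230/-0.982; half-tol=0.237, Σhalf²=0.433790
  -D: nom -45.400 → Σnom=-67.920; wc +0.200/-0.200 → slack +1.430/-1.182; half-tol=0.200, Σhalf²=0.473790
  -E: nom -19.600 → Σnom=-87.520; wc +0.160/-0.160 → slack +1.590/-1.342; half-tol=0.160, Σhalf²=0.499390
Nominal = -87.520. Worst-case = [-87.520 - 1.342, -87.520 + 1.590] = [-88.862, -85.930]. RSS = √0.499390 = 0.707.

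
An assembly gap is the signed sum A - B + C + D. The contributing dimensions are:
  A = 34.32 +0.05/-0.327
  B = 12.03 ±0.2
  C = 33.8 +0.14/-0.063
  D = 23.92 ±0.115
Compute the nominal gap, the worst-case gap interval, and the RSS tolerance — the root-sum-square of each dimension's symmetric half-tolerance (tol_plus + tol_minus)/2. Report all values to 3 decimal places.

nominal=80.010 wc=[79.305,80.515] rss=0.315

Stack each dimension's contribution:
  +A: nom +34.320 → Σnom=34.320; wc +0.050/-0.327 → slack +0.050/-0.327; half-tol=0.189, Σhalf²=0.035532
  -B: nom -12.030 → Σnom=22.290; wc +0.200/-0.200 → slack +0.250/-0.527; half-tol=0.200, Σhalf²=0.075532
  +C: nom +33.800 → Σnom=56.090; wc +0.140/-0.063 → slack +0.390/-0.590; half-tol=0.102, Σhalf²=0.085835
  +D: nom +23.920 → Σnom=80.010; wc +0.115/-0.115 → slack +0.505/-0.705; half-tol=0.115, Σhalf²=0.099060
Nominal = 80.010. Worst-case = [80.010 - 0.705, 80.010 + 0.505] = [79.305, 80.515]. RSS = √0.099060 = 0.315.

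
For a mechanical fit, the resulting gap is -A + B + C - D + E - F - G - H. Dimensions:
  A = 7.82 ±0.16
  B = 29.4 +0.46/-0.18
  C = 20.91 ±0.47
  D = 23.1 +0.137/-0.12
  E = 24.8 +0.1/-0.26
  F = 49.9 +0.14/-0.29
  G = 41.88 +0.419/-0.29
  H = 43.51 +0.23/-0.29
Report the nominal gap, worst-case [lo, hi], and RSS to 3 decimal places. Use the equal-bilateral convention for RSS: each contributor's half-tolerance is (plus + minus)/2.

nominal=-91.100 wc=[-93.096,-88.920] rss=0.798

Stack each dimension's contribution:
  -A: nom -7.820 → Σnom=-7.820; wc +0.160/-0.160 → slack +0.160/-0.160; half-tol=0.160, Σhalf²=0.025600
  +B: nom +29.400 → Σnom=21.580; wc +0.460/-0.180 → slack +0.620/-0.340; half-tol=0.320, Σhalf²=0.128000
  +C: nom +20.910 → Σnom=42.490; wc +0.470/-0.470 → slack +1.090/-0.810; half-tol=0.470, Σhalf²=0.348900
  -D: nom -23.100 → Σnom=19.390; wc +0.120/-0.137 → slack +1.210/-0.947; half-tol=0.129, Σhalf²=0.365412
  +E: nom +24.800 → Σnom=44.190; wc +0.100/-0.260 → slack +1.310/-1.207; half-tol=0.180, Σhalf²=0.397812
  -F: nom -49.900 → Σnom=-5.710; wc +0.290/-0.140 → slack +1.600/-1.347; half-tol=0.215, Σhalf²=0.444037
  -G: nom -41.880 → Σnom=-47.590; wc +0.290/-0.419 → slack +1.890/-1.766; half-tol=0.354, Σhalf²=0.569708
  -H: nom -43.510 → Σnom=-91.100; wc +0.290/-0.230 → slack +2.180/-1.996; half-tol=0.260, Σhalf²=0.637308
Nominal = -91.100. Worst-case = [-91.100 - 1.996, -91.100 + 2.180] = [-93.096, -88.920]. RSS = √0.637308 = 0.798.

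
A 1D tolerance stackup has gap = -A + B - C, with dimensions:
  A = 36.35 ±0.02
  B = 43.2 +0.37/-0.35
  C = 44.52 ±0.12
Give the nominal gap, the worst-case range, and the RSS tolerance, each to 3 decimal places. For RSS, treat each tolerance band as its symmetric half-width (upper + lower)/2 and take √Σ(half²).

Stack each dimension's contribution:
  -A: nom -36.350 → Σnom=-36.350; wc +0.020/-0.020 → slack +0.020/-0.020; half-tol=0.020, Σhalf²=0.000400
  +B: nom +43.200 → Σnom=6.850; wc +0.370/-0.350 → slack +0.390/-0.370; half-tol=0.360, Σhalf²=0.130000
  -C: nom -44.520 → Σnom=-37.670; wc +0.120/-0.120 → slack +0.510/-0.490; half-tol=0.120, Σhalf²=0.144400
Nominal = -37.670. Worst-case = [-37.670 - 0.490, -37.670 + 0.510] = [-38.160, -37.160]. RSS = √0.144400 = 0.380.

nominal=-37.670 wc=[-38.160,-37.160] rss=0.380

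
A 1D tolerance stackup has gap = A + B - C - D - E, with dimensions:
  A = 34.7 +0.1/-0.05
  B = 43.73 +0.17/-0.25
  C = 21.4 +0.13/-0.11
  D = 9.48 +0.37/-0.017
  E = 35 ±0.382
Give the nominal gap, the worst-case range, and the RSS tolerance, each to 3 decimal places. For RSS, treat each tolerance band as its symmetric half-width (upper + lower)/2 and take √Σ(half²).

nominal=12.550 wc=[11.368,13.329] rss=0.497

Stack each dimension's contribution:
  +A: nom +34.700 → Σnom=34.700; wc +0.100/-0.050 → slack +0.100/-0.050; half-tol=0.075, Σhalf²=0.005625
  +B: nom +43.730 → Σnom=78.430; wc +0.170/-0.250 → slack +0.270/-0.300; half-tol=0.210, Σhalf²=0.049725
  -C: nom -21.400 → Σnom=57.030; wc +0.110/-0.130 → slack +0.380/-0.430; half-tol=0.120, Σhalf²=0.064125
  -D: nom -9.480 → Σnom=47.550; wc +0.017/-0.370 → slack +0.397/-0.800; half-tol=0.194, Σhalf²=0.101567
  -E: nom -35.000 → Σnom=12.550; wc +0.382/-0.382 → slack +0.779/-1.182; half-tol=0.382, Σhalf²=0.247491
Nominal = 12.550. Worst-case = [12.550 - 1.182, 12.550 + 0.779] = [11.368, 13.329]. RSS = √0.247491 = 0.497.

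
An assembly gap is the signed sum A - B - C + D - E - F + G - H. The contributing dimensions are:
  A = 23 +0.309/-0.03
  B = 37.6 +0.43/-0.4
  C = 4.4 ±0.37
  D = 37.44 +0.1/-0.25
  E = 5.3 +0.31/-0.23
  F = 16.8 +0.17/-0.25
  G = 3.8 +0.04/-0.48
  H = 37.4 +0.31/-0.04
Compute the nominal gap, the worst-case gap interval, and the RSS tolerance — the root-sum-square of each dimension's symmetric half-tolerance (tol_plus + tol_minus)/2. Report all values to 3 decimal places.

nominal=-37.260 wc=[-39.610,-35.521] rss=0.764

Stack each dimension's contribution:
  +A: nom +23.000 → Σnom=23.000; wc +0.309/-0.030 → slack +0.309/-0.030; half-tol=0.169, Σhalf²=0.028730
  -B: nom -37.600 → Σnom=-14.600; wc +0.400/-0.430 → slack +0.709/-0.460; half-tol=0.415, Σhalf²=0.200955
  -C: nom -4.400 → Σnom=-19.000; wc +0.370/-0.370 → slack +1.079/-0.830; half-tol=0.370, Σhalf²=0.337855
  +D: nom +37.440 → Σnom=18.440; wc +0.100/-0.250 → slack +1.179/-1.080; half-tol=0.175, Σhalf²=0.368480
  -E: nom -5.300 → Σnom=13.140; wc +0.230/-0.310 → slack +1.409/-1.390; half-tol=0.270, Σhalf²=0.441380
  -F: nom -16.800 → Σnom=-3.660; wc +0.250/-0.170 → slack +1.659/-1.560; half-tol=0.210, Σhalf²=0.485480
  +G: nom +3.800 → Σnom=0.140; wc +0.040/-0.480 → slack +1.699/-2.040; half-tol=0.260, Σhalf²=0.553080
  -H: nom -37.400 → Σnom=-37.260; wc +0.040/-0.310 → slack +1.739/-2.350; half-tol=0.175, Σhalf²=0.583705
Nominal = -37.260. Worst-case = [-37.260 - 2.350, -37.260 + 1.739] = [-39.610, -35.521]. RSS = √0.583705 = 0.764.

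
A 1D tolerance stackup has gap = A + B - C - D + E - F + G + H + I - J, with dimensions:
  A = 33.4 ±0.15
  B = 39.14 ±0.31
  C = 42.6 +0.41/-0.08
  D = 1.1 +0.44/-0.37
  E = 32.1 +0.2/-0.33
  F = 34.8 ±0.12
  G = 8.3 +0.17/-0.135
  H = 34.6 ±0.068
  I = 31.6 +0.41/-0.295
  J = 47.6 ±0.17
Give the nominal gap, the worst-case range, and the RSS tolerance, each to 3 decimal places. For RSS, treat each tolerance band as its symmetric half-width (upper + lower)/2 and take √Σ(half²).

Stack each dimension's contribution:
  +A: nom +33.400 → Σnom=33.400; wc +0.150/-0.150 → slack +0.150/-0.150; half-tol=0.150, Σhalf²=0.022500
  +B: nom +39.140 → Σnom=72.540; wc +0.310/-0.310 → slack +0.460/-0.460; half-tol=0.310, Σhalf²=0.118600
  -C: nom -42.600 → Σnom=29.940; wc +0.080/-0.410 → slack +0.540/-0.870; half-tol=0.245, Σhalf²=0.178625
  -D: nom -1.100 → Σnom=28.840; wc +0.370/-0.440 → slack +0.910/-1.310; half-tol=0.405, Σhalf²=0.342650
  +E: nom +32.100 → Σnom=60.940; wc +0.200/-0.330 → slack +1.110/-1.640; half-tol=0.265, Σhalf²=0.412875
  -F: nom -34.800 → Σnom=26.140; wc +0.120/-0.120 → slack +1.230/-1.760; half-tol=0.120, Σhalf²=0.427275
  +G: nom +8.300 → Σnom=34.440; wc +0.170/-0.135 → slack +1.400/-1.895; half-tol=0.153, Σhalf²=0.450531
  +H: nom +34.600 → Σnom=69.040; wc +0.068/-0.068 → slack +1.468/-1.963; half-tol=0.068, Σhalf²=0.455155
  +I: nom +31.600 → Σnom=100.640; wc +0.410/-0.295 → slack +1.878/-2.258; half-tol=0.352, Σhalf²=0.579412
  -J: nom -47.600 → Σnom=53.040; wc +0.170/-0.170 → slack +2.048/-2.428; half-tol=0.170, Σhalf²=0.608312
Nominal = 53.040. Worst-case = [53.040 - 2.428, 53.040 + 2.048] = [50.612, 55.088]. RSS = √0.608312 = 0.780.

nominal=53.040 wc=[50.612,55.088] rss=0.780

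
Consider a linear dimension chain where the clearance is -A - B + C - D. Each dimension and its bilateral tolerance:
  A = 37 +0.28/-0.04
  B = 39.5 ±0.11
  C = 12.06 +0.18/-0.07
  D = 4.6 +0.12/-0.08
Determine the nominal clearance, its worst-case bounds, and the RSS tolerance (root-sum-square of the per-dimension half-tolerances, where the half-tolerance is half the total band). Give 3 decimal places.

nominal=-69.040 wc=[-69.620,-68.630] rss=0.252

Stack each dimension's contribution:
  -A: nom -37.000 → Σnom=-37.000; wc +0.040/-0.280 → slack +0.040/-0.280; half-tol=0.160, Σhalf²=0.025600
  -B: nom -39.500 → Σnom=-76.500; wc +0.110/-0.110 → slack +0.150/-0.390; half-tol=0.110, Σhalf²=0.037700
  +C: nom +12.060 → Σnom=-64.440; wc +0.180/-0.070 → slack +0.330/-0.460; half-tol=0.125, Σhalf²=0.053325
  -D: nom -4.600 → Σnom=-69.040; wc +0.080/-0.120 → slack +0.410/-0.580; half-tol=0.100, Σhalf²=0.063325
Nominal = -69.040. Worst-case = [-69.040 - 0.580, -69.040 + 0.410] = [-69.620, -68.630]. RSS = √0.063325 = 0.252.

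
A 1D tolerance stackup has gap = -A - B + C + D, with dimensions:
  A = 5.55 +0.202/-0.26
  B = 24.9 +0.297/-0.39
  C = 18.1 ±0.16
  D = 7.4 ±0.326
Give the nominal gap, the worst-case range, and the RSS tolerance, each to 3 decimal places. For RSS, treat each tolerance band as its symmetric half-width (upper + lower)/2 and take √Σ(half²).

nominal=-4.950 wc=[-5.935,-3.814] rss=0.551

Stack each dimension's contribution:
  -A: nom -5.550 → Σnom=-5.550; wc +0.260/-0.202 → slack +0.260/-0.202; half-tol=0.231, Σhalf²=0.053361
  -B: nom -24.900 → Σnom=-30.450; wc +0.390/-0.297 → slack +0.650/-0.499; half-tol=0.344, Σhalf²=0.171353
  +C: nom +18.100 → Σnom=-12.350; wc +0.160/-0.160 → slack +0.810/-0.659; half-tol=0.160, Σhalf²=0.196953
  +D: nom +7.400 → Σnom=-4.950; wc +0.326/-0.326 → slack +1.136/-0.985; half-tol=0.326, Σhalf²=0.303229
Nominal = -4.950. Worst-case = [-4.950 - 0.985, -4.950 + 1.136] = [-5.935, -3.814]. RSS = √0.303229 = 0.551.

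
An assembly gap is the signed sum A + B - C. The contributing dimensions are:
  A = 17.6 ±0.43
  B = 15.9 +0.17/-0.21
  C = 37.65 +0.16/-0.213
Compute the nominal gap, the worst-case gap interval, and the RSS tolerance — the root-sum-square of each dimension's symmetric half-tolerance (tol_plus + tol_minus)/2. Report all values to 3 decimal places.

Stack each dimension's contribution:
  +A: nom +17.600 → Σnom=17.600; wc +0.430/-0.430 → slack +0.430/-0.430; half-tol=0.430, Σhalf²=0.184900
  +B: nom +15.900 → Σnom=33.500; wc +0.170/-0.210 → slack +0.600/-0.640; half-tol=0.190, Σhalf²=0.221000
  -C: nom -37.650 → Σnom=-4.150; wc +0.213/-0.160 → slack +0.813/-0.800; half-tol=0.186, Σhalf²=0.255782
Nominal = -4.150. Worst-case = [-4.150 - 0.800, -4.150 + 0.813] = [-4.950, -3.337]. RSS = √0.255782 = 0.506.

nominal=-4.150 wc=[-4.950,-3.337] rss=0.506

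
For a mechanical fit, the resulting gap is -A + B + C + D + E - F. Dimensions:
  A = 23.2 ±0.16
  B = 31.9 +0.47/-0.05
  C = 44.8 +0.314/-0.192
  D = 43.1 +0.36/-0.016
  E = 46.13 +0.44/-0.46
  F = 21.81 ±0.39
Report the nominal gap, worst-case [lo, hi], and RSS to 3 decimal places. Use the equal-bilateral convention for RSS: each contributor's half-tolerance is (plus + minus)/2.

Stack each dimension's contribution:
  -A: nom -23.200 → Σnom=-23.200; wc +0.160/-0.160 → slack +0.160/-0.160; half-tol=0.160, Σhalf²=0.025600
  +B: nom +31.900 → Σnom=8.700; wc +0.470/-0.050 → slack +0.630/-0.210; half-tol=0.260, Σhalf²=0.093200
  +C: nom +44.800 → Σnom=53.500; wc +0.314/-0.192 → slack +0.944/-0.402; half-tol=0.253, Σhalf²=0.157209
  +D: nom +43.100 → Σnom=96.600; wc +0.360/-0.016 → slack +1.304/-0.418; half-tol=0.188, Σhalf²=0.192553
  +E: nom +46.130 → Σnom=142.730; wc +0.440/-0.460 → slack +1.744/-0.878; half-tol=0.450, Σhalf²=0.395053
  -F: nom -21.810 → Σnom=120.920; wc +0.390/-0.390 → slack +2.134/-1.268; half-tol=0.390, Σhalf²=0.547153
Nominal = 120.920. Worst-case = [120.920 - 1.268, 120.920 + 2.134] = [119.652, 123.054]. RSS = √0.547153 = 0.740.

nominal=120.920 wc=[119.652,123.054] rss=0.740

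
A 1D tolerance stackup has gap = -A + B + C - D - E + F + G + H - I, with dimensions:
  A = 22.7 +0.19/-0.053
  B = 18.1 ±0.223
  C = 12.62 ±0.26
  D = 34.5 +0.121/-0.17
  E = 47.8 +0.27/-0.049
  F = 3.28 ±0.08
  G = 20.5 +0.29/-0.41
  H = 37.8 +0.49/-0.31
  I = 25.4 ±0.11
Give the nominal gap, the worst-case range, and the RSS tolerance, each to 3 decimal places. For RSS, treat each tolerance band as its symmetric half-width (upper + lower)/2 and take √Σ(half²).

Stack each dimension's contribution:
  -A: nom -22.700 → Σnom=-22.700; wc +0.053/-0.190 → slack +0.053/-0.190; half-tol=0.121, Σhalf²=0.014762
  +B: nom +18.100 → Σnom=-4.600; wc +0.223/-0.223 → slack +0.276/-0.413; half-tol=0.223, Σhalf²=0.064491
  +C: nom +12.620 → Σnom=8.020; wc +0.260/-0.260 → slack +0.536/-0.673; half-tol=0.260, Σhalf²=0.132091
  -D: nom -34.500 → Σnom=-26.480; wc +0.170/-0.121 → slack +0.706/-0.794; half-tol=0.146, Σhalf²=0.153261
  -E: nom -47.800 → Σnom=-74.280; wc +0.049/-0.270 → slack +0.755/-1.064; half-tol=0.160, Σhalf²=0.178702
  +F: nom +3.280 → Σnom=-71.000; wc +0.080/-0.080 → slack +0.835/-1.144; half-tol=0.080, Σhalf²=0.185102
  +G: nom +20.500 → Σnom=-50.500; wc +0.290/-0.410 → slack +1.125/-1.554; half-tol=0.350, Σhalf²=0.307602
  +H: nom +37.800 → Σnom=-12.700; wc +0.490/-0.310 → slack +1.615/-1.864; half-tol=0.400, Σhalf²=0.467602
  -I: nom -25.400 → Σnom=-38.100; wc +0.110/-0.110 → slack +1.725/-1.974; half-tol=0.110, Σhalf²=0.479702
Nominal = -38.100. Worst-case = [-38.100 - 1.974, -38.100 + 1.725] = [-40.074, -36.375]. RSS = √0.479702 = 0.693.

nominal=-38.100 wc=[-40.074,-36.375] rss=0.693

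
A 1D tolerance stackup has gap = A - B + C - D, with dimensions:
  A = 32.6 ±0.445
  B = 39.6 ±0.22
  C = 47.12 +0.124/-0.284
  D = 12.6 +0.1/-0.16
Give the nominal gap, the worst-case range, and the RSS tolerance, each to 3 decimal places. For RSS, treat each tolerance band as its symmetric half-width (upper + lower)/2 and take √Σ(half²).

nominal=27.520 wc=[26.471,28.469] rss=0.552

Stack each dimension's contribution:
  +A: nom +32.600 → Σnom=32.600; wc +0.445/-0.445 → slack +0.445/-0.445; half-tol=0.445, Σhalf²=0.198025
  -B: nom -39.600 → Σnom=-7.000; wc +0.220/-0.220 → slack +0.665/-0.665; half-tol=0.220, Σhalf²=0.246425
  +C: nom +47.120 → Σnom=40.120; wc +0.124/-0.284 → slack +0.789/-0.949; half-tol=0.204, Σhalf²=0.288041
  -D: nom -12.600 → Σnom=27.520; wc +0.160/-0.100 → slack +0.949/-1.049; half-tol=0.130, Σhalf²=0.304941
Nominal = 27.520. Worst-case = [27.520 - 1.049, 27.520 + 0.949] = [26.471, 28.469]. RSS = √0.304941 = 0.552.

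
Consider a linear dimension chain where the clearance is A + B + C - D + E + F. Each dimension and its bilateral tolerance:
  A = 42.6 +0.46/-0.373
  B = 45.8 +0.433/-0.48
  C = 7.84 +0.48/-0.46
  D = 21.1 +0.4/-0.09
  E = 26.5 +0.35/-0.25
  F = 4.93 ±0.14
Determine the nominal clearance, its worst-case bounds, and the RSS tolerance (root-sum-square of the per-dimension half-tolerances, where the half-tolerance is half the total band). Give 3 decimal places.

Stack each dimension's contribution:
  +A: nom +42.600 → Σnom=42.600; wc +0.460/-0.373 → slack +0.460/-0.373; half-tol=0.416, Σhalf²=0.173472
  +B: nom +45.800 → Σnom=88.400; wc +0.433/-0.480 → slack +0.893/-0.853; half-tol=0.457, Σhalf²=0.381865
  +C: nom +7.840 → Σnom=96.240; wc +0.480/-0.460 → slack +1.373/-1.313; half-tol=0.470, Σhalf²=0.602765
  -D: nom -21.100 → Σnom=75.140; wc +0.090/-0.400 → slack +1.463/-1.713; half-tol=0.245, Σhalf²=0.662790
  +E: nom +26.500 → Σnom=101.640; wc +0.350/-0.250 → slack +1.813/-1.963; half-tol=0.300, Σhalf²=0.752790
  +F: nom +4.930 → Σnom=106.570; wc +0.140/-0.140 → slack +1.953/-2.103; half-tol=0.140, Σhalf²=0.772389
Nominal = 106.570. Worst-case = [106.570 - 2.103, 106.570 + 1.953] = [104.467, 108.523]. RSS = √0.772389 = 0.879.

nominal=106.570 wc=[104.467,108.523] rss=0.879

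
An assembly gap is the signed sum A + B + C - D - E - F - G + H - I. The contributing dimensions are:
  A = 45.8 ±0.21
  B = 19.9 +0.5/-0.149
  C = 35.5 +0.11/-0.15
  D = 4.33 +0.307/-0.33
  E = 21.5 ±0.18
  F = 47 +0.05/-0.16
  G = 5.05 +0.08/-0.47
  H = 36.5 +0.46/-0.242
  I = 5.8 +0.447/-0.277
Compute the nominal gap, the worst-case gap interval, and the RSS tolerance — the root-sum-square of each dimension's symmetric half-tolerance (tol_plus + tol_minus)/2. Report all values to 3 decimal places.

Stack each dimension's contribution:
  +A: nom +45.800 → Σnom=45.800; wc +0.210/-0.210 → slack +0.210/-0.210; half-tol=0.210, Σhalf²=0.044100
  +B: nom +19.900 → Σnom=65.700; wc +0.500/-0.149 → slack +0.710/-0.359; half-tol=0.325, Σhalf²=0.149400
  +C: nom +35.500 → Σnom=101.200; wc +0.110/-0.150 → slack +0.820/-0.509; half-tol=0.130, Σhalf²=0.166300
  -D: nom -4.330 → Σnom=96.870; wc +0.330/-0.307 → slack +1.150/-0.816; half-tol=0.319, Σhalf²=0.267742
  -E: nom -21.500 → Σnom=75.370; wc +0.180/-0.180 → slack +1.330/-0.996; half-tol=0.180, Σhalf²=0.300142
  -F: nom -47.000 → Σnom=28.370; wc +0.160/-0.050 → slack +1.490/-1.046; half-tol=0.105, Σhalf²=0.311167
  -G: nom -5.050 → Σnom=23.320; wc +0.470/-0.080 → slack +1.960/-1.126; half-tol=0.275, Σhalf²=0.386792
  +H: nom +36.500 → Σnom=59.820; wc +0.460/-0.242 → slack +2.420/-1.368; half-tol=0.351, Σhalf²=0.509993
  -I: nom -5.800 → Σnom=54.020; wc +0.277/-0.447 → slack +2.697/-1.815; half-tol=0.362, Σhalf²=0.641037
Nominal = 54.020. Worst-case = [54.020 - 1.815, 54.020 + 2.697] = [52.205, 56.717]. RSS = √0.641037 = 0.801.

nominal=54.020 wc=[52.205,56.717] rss=0.801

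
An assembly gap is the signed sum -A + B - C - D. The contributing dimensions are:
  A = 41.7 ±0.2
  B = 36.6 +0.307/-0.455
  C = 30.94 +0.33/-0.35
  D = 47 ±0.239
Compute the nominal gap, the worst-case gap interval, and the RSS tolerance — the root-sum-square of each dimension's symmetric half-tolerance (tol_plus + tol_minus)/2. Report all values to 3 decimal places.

nominal=-83.040 wc=[-84.264,-81.944] rss=0.598

Stack each dimension's contribution:
  -A: nom -41.700 → Σnom=-41.700; wc +0.200/-0.200 → slack +0.200/-0.200; half-tol=0.200, Σhalf²=0.040000
  +B: nom +36.600 → Σnom=-5.100; wc +0.307/-0.455 → slack +0.507/-0.655; half-tol=0.381, Σhalf²=0.185161
  -C: nom -30.940 → Σnom=-36.040; wc +0.350/-0.330 → slack +0.857/-0.985; half-tol=0.340, Σhalf²=0.300761
  -D: nom -47.000 → Σnom=-83.040; wc +0.239/-0.239 → slack +1.096/-1.224; half-tol=0.239, Σhalf²=0.357882
Nominal = -83.040. Worst-case = [-83.040 - 1.224, -83.040 + 1.096] = [-84.264, -81.944]. RSS = √0.357882 = 0.598.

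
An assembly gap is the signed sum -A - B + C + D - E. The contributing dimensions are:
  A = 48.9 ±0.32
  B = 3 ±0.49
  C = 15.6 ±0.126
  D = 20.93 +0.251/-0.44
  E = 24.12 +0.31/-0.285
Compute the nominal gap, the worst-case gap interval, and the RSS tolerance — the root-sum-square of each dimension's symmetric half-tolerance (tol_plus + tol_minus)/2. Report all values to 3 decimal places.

Stack each dimension's contribution:
  -A: nom -48.900 → Σnom=-48.900; wc +0.320/-0.320 → slack +0.320/-0.320; half-tol=0.320, Σhalf²=0.102400
  -B: nom -3.000 → Σnom=-51.900; wc +0.490/-0.490 → slack +0.810/-0.810; half-tol=0.490, Σhalf²=0.342500
  +C: nom +15.600 → Σnom=-36.300; wc +0.126/-0.126 → slack +0.936/-0.936; half-tol=0.126, Σhalf²=0.358376
  +D: nom +20.930 → Σnom=-15.370; wc +0.251/-0.440 → slack +1.187/-1.376; half-tol=0.346, Σhalf²=0.477746
  -E: nom -24.120 → Σnom=-39.490; wc +0.285/-0.310 → slack +1.472/-1.686; half-tol=0.297, Σhalf²=0.566252
Nominal = -39.490. Worst-case = [-39.490 - 1.686, -39.490 + 1.472] = [-41.176, -38.018]. RSS = √0.566252 = 0.752.

nominal=-39.490 wc=[-41.176,-38.018] rss=0.752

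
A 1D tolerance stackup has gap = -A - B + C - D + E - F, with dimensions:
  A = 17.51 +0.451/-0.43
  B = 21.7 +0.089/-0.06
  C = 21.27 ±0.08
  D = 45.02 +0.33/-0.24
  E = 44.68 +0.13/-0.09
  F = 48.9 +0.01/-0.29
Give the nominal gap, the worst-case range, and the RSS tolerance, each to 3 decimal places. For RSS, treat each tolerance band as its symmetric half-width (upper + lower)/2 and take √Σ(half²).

Stack each dimension's contribution:
  -A: nom -17.510 → Σnom=-17.510; wc +0.430/-0.451 → slack +0.430/-0.451; half-tol=0.441, Σhalf²=0.194040
  -B: nom -21.700 → Σnom=-39.210; wc +0.060/-0.089 → slack +0.490/-0.540; half-tol=0.074, Σhalf²=0.199591
  +C: nom +21.270 → Σnom=-17.940; wc +0.080/-0.080 → slack +0.570/-0.620; half-tol=0.080, Σhalf²=0.205990
  -D: nom -45.020 → Σnom=-62.960; wc +0.240/-0.330 → slack +0.810/-0.950; half-tol=0.285, Σhalf²=0.287216
  +E: nom +44.680 → Σnom=-18.280; wc +0.130/-0.090 → slack +0.940/-1.040; half-tol=0.110, Σhalf²=0.299316
  -F: nom -48.900 → Σnom=-67.180; wc +0.290/-0.010 → slack +1.230/-1.050; half-tol=0.150, Σhalf²=0.321816
Nominal = -67.180. Worst-case = [-67.180 - 1.050, -67.180 + 1.230] = [-68.230, -65.950]. RSS = √0.321816 = 0.567.

nominal=-67.180 wc=[-68.230,-65.950] rss=0.567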